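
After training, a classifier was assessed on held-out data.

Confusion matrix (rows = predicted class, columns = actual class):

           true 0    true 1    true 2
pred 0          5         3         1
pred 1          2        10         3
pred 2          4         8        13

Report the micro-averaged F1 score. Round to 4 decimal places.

0.5714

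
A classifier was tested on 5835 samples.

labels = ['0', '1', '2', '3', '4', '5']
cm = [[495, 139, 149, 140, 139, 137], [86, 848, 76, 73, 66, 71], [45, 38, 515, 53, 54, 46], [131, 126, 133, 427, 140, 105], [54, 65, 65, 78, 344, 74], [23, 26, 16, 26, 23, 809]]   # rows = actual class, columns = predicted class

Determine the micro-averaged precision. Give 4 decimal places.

Micro-averaging pools counts across classes: ΣTP=3438, ΣFP=2397, ΣFN=2397.
Micro-precision = TP/(TP+FP) on pooled counts = 0.5892 (equals overall accuracy in single-label multiclass).

0.5892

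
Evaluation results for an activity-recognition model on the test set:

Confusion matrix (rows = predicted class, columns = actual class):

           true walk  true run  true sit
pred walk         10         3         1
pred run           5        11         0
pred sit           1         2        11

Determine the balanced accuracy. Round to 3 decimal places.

0.743

Balanced accuracy = mean of per-class recall.
  walk: recall = 10/16 = 0.6250
  run: recall = 11/16 = 0.6875
  sit: recall = 11/12 = 0.9167
Mean = (0.6250 + 0.6875 + 0.9167) / 3 = 0.743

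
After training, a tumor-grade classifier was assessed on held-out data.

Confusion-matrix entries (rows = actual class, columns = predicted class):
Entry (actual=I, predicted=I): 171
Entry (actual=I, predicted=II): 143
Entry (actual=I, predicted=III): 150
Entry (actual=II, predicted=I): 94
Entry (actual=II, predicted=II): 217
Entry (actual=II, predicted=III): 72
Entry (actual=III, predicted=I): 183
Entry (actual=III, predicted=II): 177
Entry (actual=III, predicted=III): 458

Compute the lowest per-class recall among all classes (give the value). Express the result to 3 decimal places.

Per-class recall (TP/(TP+FN)):
  I: TP=171, FN=143+150=293 → 171/464 = 0.3685
  II: TP=217, FN=94+72=166 → 217/383 = 0.5666
  III: TP=458, FN=183+177=360 → 458/818 = 0.5599
Lowest is class 'I' with recall = 0.369.

0.369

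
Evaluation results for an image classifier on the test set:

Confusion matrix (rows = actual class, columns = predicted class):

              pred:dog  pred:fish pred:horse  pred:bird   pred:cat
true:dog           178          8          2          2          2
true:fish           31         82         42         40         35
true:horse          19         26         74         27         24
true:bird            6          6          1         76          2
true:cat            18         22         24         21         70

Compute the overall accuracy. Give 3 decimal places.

0.573

Accuracy = trace / total = (178+82+74+76+70=480) / 838 = 480/838 = 0.573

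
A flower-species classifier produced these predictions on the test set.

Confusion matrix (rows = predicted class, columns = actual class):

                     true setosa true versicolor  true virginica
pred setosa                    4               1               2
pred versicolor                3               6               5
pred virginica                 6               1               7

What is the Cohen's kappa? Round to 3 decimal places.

Observed agreement pₒ = trace/N = 17/35 = 0.4857
Expected agreement pₑ = Σ (rowᵢ·colᵢ)/N² = (13·7 + 8·14 + 14·14)/35² = 0.3257
κ = (pₒ − pₑ)/(1 − pₑ) = (0.4857 − 0.3257)/(1 − 0.3257) = 0.237

0.237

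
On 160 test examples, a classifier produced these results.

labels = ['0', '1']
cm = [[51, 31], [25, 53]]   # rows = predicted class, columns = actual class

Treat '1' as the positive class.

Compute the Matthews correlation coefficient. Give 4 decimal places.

0.3017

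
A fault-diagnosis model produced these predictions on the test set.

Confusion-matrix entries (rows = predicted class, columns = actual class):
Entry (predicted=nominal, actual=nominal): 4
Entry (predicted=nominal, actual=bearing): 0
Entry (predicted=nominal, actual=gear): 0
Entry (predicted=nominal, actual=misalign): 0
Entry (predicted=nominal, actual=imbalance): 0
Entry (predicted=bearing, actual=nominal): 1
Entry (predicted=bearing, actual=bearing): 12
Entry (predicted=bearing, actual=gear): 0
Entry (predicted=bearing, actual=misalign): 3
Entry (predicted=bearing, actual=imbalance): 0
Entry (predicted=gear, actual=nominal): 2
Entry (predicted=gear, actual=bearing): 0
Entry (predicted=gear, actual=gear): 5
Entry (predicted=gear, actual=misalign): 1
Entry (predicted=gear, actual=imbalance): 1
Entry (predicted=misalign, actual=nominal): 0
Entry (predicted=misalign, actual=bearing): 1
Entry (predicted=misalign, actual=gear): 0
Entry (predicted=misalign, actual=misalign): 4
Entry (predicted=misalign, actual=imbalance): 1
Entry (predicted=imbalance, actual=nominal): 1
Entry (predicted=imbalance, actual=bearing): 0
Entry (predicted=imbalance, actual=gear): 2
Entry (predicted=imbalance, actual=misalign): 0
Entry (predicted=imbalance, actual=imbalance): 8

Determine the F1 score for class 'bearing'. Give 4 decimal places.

F1 score = 2·TP/(2·TP+FP+FN).
bearing: TP=12, FP=1+0+3+0=4, FN=0+0+1+0=1 → 24/29 = 0.82759

0.8276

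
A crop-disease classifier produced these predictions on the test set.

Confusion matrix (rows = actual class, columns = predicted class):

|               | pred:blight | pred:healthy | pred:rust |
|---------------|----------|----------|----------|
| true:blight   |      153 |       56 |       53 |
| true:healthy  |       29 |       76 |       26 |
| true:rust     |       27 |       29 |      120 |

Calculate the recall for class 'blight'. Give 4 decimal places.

0.5840

One-vs-rest for 'blight': TP = diagonal; FP = other classes predicted 'blight'; FN = 'blight' predicted as other.
recall = TP/(TP+FN).
blight: TP=153, FN=56+53=109 → 153/262 = 0.58397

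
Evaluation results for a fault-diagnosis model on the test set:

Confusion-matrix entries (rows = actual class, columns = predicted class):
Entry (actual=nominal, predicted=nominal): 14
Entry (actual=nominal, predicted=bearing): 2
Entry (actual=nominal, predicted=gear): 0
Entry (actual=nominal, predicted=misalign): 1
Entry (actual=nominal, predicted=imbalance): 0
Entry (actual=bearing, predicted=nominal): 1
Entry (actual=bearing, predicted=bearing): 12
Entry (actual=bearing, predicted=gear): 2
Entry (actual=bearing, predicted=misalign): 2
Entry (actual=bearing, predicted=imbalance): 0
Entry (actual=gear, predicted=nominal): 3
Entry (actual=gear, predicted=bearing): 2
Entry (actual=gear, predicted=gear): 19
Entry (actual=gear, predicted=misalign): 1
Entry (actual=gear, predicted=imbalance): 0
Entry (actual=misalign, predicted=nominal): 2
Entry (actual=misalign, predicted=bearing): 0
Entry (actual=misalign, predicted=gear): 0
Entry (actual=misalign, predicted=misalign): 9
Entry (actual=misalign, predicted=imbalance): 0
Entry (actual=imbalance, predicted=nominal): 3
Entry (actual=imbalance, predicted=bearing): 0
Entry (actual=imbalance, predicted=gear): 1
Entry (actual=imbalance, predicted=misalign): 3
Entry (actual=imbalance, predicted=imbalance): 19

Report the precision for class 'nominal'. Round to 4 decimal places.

precision = TP/(TP+FP).
nominal: TP=14, FP=1+3+2+3=9 → 14/23 = 0.60870

0.6087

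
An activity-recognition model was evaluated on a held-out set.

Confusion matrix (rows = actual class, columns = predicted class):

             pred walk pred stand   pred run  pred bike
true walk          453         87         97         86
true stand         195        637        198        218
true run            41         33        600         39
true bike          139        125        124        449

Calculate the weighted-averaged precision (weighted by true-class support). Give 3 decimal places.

Per-class precision (TP/(TP+FP)):
  walk: TP=453, FP=195+41+139=375 → 453/828 = 0.5471
  stand: TP=637, FP=87+33+125=245 → 637/882 = 0.7222
  run: TP=600, FP=97+198+124=419 → 600/1019 = 0.5888
  bike: TP=449, FP=86+218+39=343 → 449/792 = 0.5669
Weighted-precision = Σ (supportᵢ/N)·precisionᵢ with N=3521: (723/3521)·0.5471 + (1248/3521)·0.7222 + (713/3521)·0.5888 + (837/3521)·0.5669 = 0.622

0.622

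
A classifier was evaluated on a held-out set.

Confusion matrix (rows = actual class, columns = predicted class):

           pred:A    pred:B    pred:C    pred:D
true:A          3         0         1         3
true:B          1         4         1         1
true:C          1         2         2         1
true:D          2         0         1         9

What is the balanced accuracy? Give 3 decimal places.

0.521

Balanced accuracy = mean of per-class recall.
  A: recall = 3/7 = 0.4286
  B: recall = 4/7 = 0.5714
  C: recall = 2/6 = 0.3333
  D: recall = 9/12 = 0.7500
Mean = (0.4286 + 0.5714 + 0.3333 + 0.7500) / 4 = 0.521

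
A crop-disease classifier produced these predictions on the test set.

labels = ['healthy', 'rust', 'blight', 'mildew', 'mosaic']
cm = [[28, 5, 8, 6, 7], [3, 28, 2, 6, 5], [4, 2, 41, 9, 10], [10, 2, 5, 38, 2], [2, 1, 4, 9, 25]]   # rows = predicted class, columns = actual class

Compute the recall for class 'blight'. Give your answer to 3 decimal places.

0.683

One-vs-rest for 'blight': TP = diagonal; FP = other classes predicted 'blight'; FN = 'blight' predicted as other.
recall = TP/(TP+FN).
blight: TP=41, FN=8+2+5+4=19 → 41/60 = 0.6833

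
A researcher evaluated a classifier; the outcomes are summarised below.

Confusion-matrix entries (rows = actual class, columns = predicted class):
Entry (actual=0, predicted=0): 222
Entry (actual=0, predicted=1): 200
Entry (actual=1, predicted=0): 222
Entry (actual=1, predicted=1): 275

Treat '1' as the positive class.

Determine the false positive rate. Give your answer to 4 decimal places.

FPR = FP/(FP+TN) = 200/(200+222) = 0.4739

0.4739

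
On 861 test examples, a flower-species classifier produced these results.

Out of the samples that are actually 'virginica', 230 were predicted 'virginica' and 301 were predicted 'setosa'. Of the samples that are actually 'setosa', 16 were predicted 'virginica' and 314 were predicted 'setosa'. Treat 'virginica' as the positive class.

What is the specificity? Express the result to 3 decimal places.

Specificity = TN/(TN+FP) = 314/(314+16) = 0.952

0.952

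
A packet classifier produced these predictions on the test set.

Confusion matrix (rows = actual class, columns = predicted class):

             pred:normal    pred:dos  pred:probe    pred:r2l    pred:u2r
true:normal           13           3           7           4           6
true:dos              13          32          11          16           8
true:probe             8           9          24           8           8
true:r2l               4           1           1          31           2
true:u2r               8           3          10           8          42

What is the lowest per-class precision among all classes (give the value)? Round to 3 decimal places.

Per-class precision (TP/(TP+FP)):
  normal: TP=13, FP=13+8+4+8=33 → 13/46 = 0.2826
  dos: TP=32, FP=3+9+1+3=16 → 32/48 = 0.6667
  probe: TP=24, FP=7+11+1+10=29 → 24/53 = 0.4528
  r2l: TP=31, FP=4+16+8+8=36 → 31/67 = 0.4627
  u2r: TP=42, FP=6+8+8+2=24 → 42/66 = 0.6364
Lowest is class 'normal' with precision = 0.283.

0.283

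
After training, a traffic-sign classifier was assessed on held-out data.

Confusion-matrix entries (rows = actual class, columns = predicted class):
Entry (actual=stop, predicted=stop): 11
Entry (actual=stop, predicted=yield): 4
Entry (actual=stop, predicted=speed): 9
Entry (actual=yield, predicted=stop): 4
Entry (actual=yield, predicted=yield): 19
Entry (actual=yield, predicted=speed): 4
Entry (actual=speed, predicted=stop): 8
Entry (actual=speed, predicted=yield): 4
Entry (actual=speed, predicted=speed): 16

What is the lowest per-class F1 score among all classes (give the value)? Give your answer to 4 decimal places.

0.4681

Per-class F1 score (2·TP/(2·TP+FP+FN)):
  stop: TP=11, FP=4+8=12, FN=4+9=13 → 22/47 = 0.46809
  yield: TP=19, FP=4+4=8, FN=4+4=8 → 38/54 = 0.70370
  speed: TP=16, FP=9+4=13, FN=8+4=12 → 32/57 = 0.56140
Lowest is class 'stop' with F1 score = 0.4681.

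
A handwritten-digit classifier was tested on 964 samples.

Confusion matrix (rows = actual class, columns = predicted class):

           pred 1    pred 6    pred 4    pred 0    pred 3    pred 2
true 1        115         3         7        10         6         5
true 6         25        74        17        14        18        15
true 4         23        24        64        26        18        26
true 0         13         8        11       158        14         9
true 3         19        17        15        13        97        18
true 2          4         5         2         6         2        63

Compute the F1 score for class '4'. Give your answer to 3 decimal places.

Take TP from the diagonal, FP from the rest of the '4' prediction marginal, FN from the rest of the '4' actual marginal.
F1 score = 2·TP/(2·TP+FP+FN).
4: TP=64, FP=7+17+11+15+2=52, FN=23+24+26+18+26=117 → 128/297 = 0.4310

0.431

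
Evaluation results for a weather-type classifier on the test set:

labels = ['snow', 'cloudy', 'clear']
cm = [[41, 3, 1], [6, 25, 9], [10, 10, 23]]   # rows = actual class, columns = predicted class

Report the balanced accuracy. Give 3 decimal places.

0.690

Balanced accuracy = mean of per-class recall.
  snow: recall = 41/45 = 0.9111
  cloudy: recall = 25/40 = 0.6250
  clear: recall = 23/43 = 0.5349
Mean = (0.9111 + 0.6250 + 0.5349) / 3 = 0.690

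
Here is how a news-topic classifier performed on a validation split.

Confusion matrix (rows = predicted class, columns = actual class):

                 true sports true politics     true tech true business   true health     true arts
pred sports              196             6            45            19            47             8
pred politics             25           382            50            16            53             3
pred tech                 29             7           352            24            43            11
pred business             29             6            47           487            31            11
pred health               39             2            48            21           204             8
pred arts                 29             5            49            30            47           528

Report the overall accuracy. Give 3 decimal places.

Accuracy = trace / total = (196+382+352+487+204+528=2149) / 2937 = 2149/2937 = 0.732

0.732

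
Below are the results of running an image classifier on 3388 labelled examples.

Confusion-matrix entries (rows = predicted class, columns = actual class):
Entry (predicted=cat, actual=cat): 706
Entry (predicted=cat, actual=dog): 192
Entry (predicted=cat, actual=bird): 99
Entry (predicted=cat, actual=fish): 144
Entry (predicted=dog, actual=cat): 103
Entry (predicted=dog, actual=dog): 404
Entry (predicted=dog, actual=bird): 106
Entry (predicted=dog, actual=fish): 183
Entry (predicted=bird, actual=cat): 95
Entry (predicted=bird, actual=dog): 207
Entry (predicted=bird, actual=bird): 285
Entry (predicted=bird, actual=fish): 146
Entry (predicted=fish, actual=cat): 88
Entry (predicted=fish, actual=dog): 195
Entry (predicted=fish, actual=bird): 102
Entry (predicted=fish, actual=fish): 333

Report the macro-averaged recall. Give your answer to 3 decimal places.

0.503

Per-class recall (TP/(TP+FN)):
  cat: TP=706, FN=103+95+88=286 → 706/992 = 0.7117
  dog: TP=404, FN=192+207+195=594 → 404/998 = 0.4048
  bird: TP=285, FN=99+106+102=307 → 285/592 = 0.4814
  fish: TP=333, FN=144+183+146=473 → 333/806 = 0.4132
Macro-recall = mean = (0.7117 + 0.4048 + 0.4814 + 0.4132) / 4 = 0.503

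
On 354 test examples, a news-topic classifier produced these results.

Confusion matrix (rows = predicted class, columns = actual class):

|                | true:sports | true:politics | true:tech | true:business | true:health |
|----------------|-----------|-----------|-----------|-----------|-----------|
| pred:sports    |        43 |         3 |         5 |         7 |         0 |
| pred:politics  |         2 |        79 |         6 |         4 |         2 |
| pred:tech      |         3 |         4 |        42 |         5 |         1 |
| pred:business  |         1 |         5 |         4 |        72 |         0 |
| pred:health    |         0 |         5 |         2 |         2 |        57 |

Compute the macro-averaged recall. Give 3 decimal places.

Per-class recall (TP/(TP+FN)):
  sports: TP=43, FN=2+3+1+0=6 → 43/49 = 0.8776
  politics: TP=79, FN=3+4+5+5=17 → 79/96 = 0.8229
  tech: TP=42, FN=5+6+4+2=17 → 42/59 = 0.7119
  business: TP=72, FN=7+4+5+2=18 → 72/90 = 0.8000
  health: TP=57, FN=0+2+1+0=3 → 57/60 = 0.9500
Macro-recall = mean = (0.8776 + 0.8229 + 0.7119 + 0.8000 + 0.9500) / 5 = 0.832

0.832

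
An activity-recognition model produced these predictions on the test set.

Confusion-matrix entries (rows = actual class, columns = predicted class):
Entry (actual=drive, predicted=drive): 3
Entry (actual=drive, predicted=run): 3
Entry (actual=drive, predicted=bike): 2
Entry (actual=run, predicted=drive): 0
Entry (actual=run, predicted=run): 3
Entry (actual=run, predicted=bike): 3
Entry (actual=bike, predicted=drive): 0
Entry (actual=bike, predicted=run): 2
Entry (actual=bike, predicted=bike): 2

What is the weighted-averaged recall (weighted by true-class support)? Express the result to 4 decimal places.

0.4444

Per-class recall (TP/(TP+FN)):
  drive: TP=3, FN=3+2=5 → 3/8 = 0.37500
  run: TP=3, FN=0+3=3 → 3/6 = 0.50000
  bike: TP=2, FN=0+2=2 → 2/4 = 0.50000
Weighted-recall = Σ (supportᵢ/N)·recallᵢ with N=18: (8/18)·0.37500 + (6/18)·0.50000 + (4/18)·0.50000 = 0.4444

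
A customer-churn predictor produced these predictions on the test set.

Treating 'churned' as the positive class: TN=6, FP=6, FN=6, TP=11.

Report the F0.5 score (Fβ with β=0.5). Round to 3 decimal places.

Fβ = (1+β²)·TP / ((1+β²)·TP + β²·FN + FP), with β²=1/4
= 1.25·11 / (1.25·11 + 0.25·6 + 6) = 0.647

0.647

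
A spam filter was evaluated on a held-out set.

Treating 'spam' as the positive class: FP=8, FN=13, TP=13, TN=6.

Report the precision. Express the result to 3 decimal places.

0.619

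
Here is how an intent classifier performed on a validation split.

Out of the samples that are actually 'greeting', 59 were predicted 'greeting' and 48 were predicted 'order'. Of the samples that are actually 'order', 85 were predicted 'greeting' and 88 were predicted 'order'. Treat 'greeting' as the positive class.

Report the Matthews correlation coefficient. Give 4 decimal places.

0.0584

MCC = (TP·TN − FP·FN) / √((TP+FP)(TP+FN)(TN+FP)(TN+FN))
Numerator = 59·88 − 85·48 = 1112
Denominator = √(144·107·173·136) = √362519424 = 19039.9429
MCC = 1112 / 19039.9429 = 0.0584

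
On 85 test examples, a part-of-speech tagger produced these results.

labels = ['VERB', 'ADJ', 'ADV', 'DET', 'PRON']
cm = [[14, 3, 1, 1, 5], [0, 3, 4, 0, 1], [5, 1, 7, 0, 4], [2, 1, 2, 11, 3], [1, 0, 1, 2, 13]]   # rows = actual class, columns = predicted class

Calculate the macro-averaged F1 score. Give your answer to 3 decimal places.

0.539

Per-class F1 score (2·TP/(2·TP+FP+FN)):
  VERB: TP=14, FP=0+5+2+1=8, FN=3+1+1+5=10 → 28/46 = 0.6087
  ADJ: TP=3, FP=3+1+1+0=5, FN=0+4+0+1=5 → 6/16 = 0.3750
  ADV: TP=7, FP=1+4+2+1=8, FN=5+1+0+4=10 → 14/32 = 0.4375
  DET: TP=11, FP=1+0+0+2=3, FN=2+1+2+3=8 → 22/33 = 0.6667
  PRON: TP=13, FP=5+1+4+3=13, FN=1+0+1+2=4 → 26/43 = 0.6047
Macro-F1 score = mean = (0.6087 + 0.3750 + 0.4375 + 0.6667 + 0.6047) / 5 = 0.539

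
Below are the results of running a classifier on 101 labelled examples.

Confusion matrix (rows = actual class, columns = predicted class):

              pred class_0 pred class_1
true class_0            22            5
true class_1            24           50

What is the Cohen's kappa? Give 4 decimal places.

Observed agreement pₒ = trace/N = 72/101 = 0.71287
Expected agreement pₑ = Σ (rowᵢ·colᵢ)/N² = (27·46 + 74·55)/101² = 0.52073
κ = (pₒ − pₑ)/(1 − pₑ) = (0.71287 − 0.52073)/(1 − 0.52073) = 0.4009

0.4009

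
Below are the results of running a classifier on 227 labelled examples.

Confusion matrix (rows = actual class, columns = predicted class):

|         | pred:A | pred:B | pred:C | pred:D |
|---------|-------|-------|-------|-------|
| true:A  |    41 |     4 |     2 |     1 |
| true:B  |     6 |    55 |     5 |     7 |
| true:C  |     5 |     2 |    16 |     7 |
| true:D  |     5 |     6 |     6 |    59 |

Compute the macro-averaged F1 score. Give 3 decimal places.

Per-class F1 score (2·TP/(2·TP+FP+FN)):
  A: TP=41, FP=6+5+5=16, FN=4+2+1=7 → 82/105 = 0.7810
  B: TP=55, FP=4+2+6=12, FN=6+5+7=18 → 110/140 = 0.7857
  C: TP=16, FP=2+5+6=13, FN=5+2+7=14 → 32/59 = 0.5424
  D: TP=59, FP=1+7+7=15, FN=5+6+6=17 → 118/150 = 0.7867
Macro-F1 score = mean = (0.7810 + 0.7857 + 0.5424 + 0.7867) / 4 = 0.724

0.724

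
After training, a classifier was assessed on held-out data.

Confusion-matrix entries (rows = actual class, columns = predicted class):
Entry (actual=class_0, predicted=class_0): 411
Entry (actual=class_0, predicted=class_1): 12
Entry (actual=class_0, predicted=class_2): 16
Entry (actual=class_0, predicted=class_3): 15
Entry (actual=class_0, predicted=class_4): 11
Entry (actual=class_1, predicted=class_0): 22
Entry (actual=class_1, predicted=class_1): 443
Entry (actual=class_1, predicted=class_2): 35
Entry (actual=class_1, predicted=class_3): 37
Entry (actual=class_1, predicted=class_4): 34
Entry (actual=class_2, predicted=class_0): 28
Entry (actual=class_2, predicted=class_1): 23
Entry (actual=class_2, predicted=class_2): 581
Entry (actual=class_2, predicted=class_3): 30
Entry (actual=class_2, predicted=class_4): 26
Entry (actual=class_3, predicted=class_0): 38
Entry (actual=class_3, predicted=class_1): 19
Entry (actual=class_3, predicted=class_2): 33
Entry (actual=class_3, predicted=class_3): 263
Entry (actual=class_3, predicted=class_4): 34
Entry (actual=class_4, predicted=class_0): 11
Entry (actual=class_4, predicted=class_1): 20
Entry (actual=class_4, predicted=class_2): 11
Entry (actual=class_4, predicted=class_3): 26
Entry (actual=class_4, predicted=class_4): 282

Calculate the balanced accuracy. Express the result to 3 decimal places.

Balanced accuracy = mean of per-class recall.
  class_0: recall = 411/465 = 0.8839
  class_1: recall = 443/571 = 0.7758
  class_2: recall = 581/688 = 0.8445
  class_3: recall = 263/387 = 0.6796
  class_4: recall = 282/350 = 0.8057
Mean = (0.8839 + 0.7758 + 0.8445 + 0.6796 + 0.8057) / 5 = 0.798

0.798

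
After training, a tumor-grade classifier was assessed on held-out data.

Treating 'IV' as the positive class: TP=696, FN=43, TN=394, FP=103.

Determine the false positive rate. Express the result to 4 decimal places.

0.2072

FPR = FP/(FP+TN) = 103/(103+394) = 0.2072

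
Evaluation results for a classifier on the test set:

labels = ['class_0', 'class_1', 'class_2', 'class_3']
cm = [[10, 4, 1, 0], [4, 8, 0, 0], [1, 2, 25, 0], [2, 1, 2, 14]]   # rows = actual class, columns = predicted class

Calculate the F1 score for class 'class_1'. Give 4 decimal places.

One-vs-rest for 'class_1': TP = diagonal; FP = other classes predicted 'class_1'; FN = 'class_1' predicted as other.
F1 score = 2·TP/(2·TP+FP+FN).
class_1: TP=8, FP=4+2+1=7, FN=4+0+0=4 → 16/27 = 0.59259

0.5926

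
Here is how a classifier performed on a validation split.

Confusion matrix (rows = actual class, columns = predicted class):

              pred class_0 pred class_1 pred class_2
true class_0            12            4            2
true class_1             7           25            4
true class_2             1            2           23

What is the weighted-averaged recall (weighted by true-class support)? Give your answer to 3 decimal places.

0.750

Per-class recall (TP/(TP+FN)):
  class_0: TP=12, FN=4+2=6 → 12/18 = 0.6667
  class_1: TP=25, FN=7+4=11 → 25/36 = 0.6944
  class_2: TP=23, FN=1+2=3 → 23/26 = 0.8846
Weighted-recall = Σ (supportᵢ/N)·recallᵢ with N=80: (18/80)·0.6667 + (36/80)·0.6944 + (26/80)·0.8846 = 0.750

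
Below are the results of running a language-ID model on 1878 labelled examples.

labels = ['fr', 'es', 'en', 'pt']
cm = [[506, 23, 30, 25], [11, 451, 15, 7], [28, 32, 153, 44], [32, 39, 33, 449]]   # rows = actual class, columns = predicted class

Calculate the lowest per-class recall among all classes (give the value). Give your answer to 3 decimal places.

0.595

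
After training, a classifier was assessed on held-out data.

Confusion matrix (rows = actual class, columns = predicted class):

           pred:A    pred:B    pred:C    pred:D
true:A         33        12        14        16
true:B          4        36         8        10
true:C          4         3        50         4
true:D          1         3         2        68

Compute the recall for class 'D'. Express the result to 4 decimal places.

0.9189

Take TP from the diagonal, FP from the rest of the 'D' prediction marginal, FN from the rest of the 'D' actual marginal.
recall = TP/(TP+FN).
D: TP=68, FN=1+3+2=6 → 68/74 = 0.91892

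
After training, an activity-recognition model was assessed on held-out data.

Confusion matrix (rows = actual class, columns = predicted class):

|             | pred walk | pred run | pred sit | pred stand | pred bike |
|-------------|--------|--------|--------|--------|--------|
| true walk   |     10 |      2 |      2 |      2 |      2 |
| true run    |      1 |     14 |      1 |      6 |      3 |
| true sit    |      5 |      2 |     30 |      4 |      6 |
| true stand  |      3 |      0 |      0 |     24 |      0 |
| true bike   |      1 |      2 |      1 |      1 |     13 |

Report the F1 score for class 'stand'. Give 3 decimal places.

One-vs-rest for 'stand': TP = diagonal; FP = other classes predicted 'stand'; FN = 'stand' predicted as other.
F1 score = 2·TP/(2·TP+FP+FN).
stand: TP=24, FP=2+6+4+1=13, FN=3+0+0+0=3 → 48/64 = 0.7500

0.750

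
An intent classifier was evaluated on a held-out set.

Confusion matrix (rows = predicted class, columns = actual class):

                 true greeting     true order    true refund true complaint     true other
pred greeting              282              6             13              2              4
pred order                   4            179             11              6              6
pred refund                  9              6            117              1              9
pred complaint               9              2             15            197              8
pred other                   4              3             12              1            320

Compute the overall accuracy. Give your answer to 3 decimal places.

0.893

Accuracy = trace / total = (282+179+117+197+320=1095) / 1226 = 1095/1226 = 0.893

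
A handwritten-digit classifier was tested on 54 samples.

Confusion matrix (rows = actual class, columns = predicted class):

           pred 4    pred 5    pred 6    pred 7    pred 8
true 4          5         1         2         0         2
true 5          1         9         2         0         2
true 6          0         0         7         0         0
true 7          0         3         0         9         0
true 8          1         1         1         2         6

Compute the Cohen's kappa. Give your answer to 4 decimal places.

0.5818

Observed agreement pₒ = trace/N = 36/54 = 0.66667
Expected agreement pₑ = Σ (rowᵢ·colᵢ)/N² = (10·7 + 14·14 + 7·12 + 12·11 + 11·10)/54² = 0.20302
κ = (pₒ − pₑ)/(1 − pₑ) = (0.66667 − 0.20302)/(1 − 0.20302) = 0.5818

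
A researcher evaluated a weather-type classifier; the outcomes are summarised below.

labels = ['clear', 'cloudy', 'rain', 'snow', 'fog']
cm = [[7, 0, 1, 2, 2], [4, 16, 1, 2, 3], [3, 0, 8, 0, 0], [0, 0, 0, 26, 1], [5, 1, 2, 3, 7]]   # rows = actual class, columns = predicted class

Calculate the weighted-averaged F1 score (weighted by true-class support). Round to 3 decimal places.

Per-class F1 score (2·TP/(2·TP+FP+FN)):
  clear: TP=7, FP=4+3+0+5=12, FN=0+1+2+2=5 → 14/31 = 0.4516
  cloudy: TP=16, FP=0+0+0+1=1, FN=4+1+2+3=10 → 32/43 = 0.7442
  rain: TP=8, FP=1+1+0+2=4, FN=3+0+0+0=3 → 16/23 = 0.6957
  snow: TP=26, FP=2+2+0+3=7, FN=0+0+0+1=1 → 52/60 = 0.8667
  fog: TP=7, FP=2+3+0+1=6, FN=5+1+2+3=11 → 14/31 = 0.4516
Weighted-F1 score = Σ (supportᵢ/N)·F1 scoreᵢ with N=94: (12/94)·0.4516 + (26/94)·0.7442 + (11/94)·0.6957 + (27/94)·0.8667 + (18/94)·0.4516 = 0.680

0.680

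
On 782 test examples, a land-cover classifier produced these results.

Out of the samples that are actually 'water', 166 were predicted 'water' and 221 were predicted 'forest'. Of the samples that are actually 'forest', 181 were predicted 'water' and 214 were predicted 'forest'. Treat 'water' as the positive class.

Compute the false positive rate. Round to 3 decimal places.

0.458

FPR = FP/(FP+TN) = 181/(181+214) = 0.458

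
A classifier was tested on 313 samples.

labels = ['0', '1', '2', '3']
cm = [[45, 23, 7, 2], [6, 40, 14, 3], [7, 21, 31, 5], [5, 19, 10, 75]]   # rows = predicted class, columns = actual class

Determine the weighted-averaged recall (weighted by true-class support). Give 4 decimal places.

Per-class recall (TP/(TP+FN)):
  0: TP=45, FN=6+7+5=18 → 45/63 = 0.71429
  1: TP=40, FN=23+21+19=63 → 40/103 = 0.38835
  2: TP=31, FN=7+14+10=31 → 31/62 = 0.50000
  3: TP=75, FN=2+3+5=10 → 75/85 = 0.88235
Weighted-recall = Σ (supportᵢ/N)·recallᵢ with N=313: (63/313)·0.71429 + (103/313)·0.38835 + (62/313)·0.50000 + (85/313)·0.88235 = 0.6102

0.6102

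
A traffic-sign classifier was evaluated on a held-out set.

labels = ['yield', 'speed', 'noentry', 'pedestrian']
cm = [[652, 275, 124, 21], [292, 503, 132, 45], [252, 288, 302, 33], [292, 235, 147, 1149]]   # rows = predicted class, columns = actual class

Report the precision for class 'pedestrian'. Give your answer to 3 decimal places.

Treat 'pedestrian' as positive and all other classes as negative.
precision = TP/(TP+FP).
pedestrian: TP=1149, FP=292+235+147=674 → 1149/1823 = 0.6303

0.630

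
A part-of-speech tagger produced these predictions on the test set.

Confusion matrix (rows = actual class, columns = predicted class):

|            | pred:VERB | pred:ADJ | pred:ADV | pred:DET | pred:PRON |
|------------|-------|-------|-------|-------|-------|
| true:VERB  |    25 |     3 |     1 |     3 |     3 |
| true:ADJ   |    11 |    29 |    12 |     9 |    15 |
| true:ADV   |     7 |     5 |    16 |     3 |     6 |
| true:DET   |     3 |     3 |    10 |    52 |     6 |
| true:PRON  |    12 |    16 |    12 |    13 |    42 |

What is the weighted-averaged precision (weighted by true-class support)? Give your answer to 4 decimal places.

0.5349

Per-class precision (TP/(TP+FP)):
  VERB: TP=25, FP=11+7+3+12=33 → 25/58 = 0.43103
  ADJ: TP=29, FP=3+5+3+16=27 → 29/56 = 0.51786
  ADV: TP=16, FP=1+12+10+12=35 → 16/51 = 0.31373
  DET: TP=52, FP=3+9+3+13=28 → 52/80 = 0.65000
  PRON: TP=42, FP=3+15+6+6=30 → 42/72 = 0.58333
Weighted-precision = Σ (supportᵢ/N)·precisionᵢ with N=317: (35/317)·0.43103 + (76/317)·0.51786 + (37/317)·0.31373 + (74/317)·0.65000 + (95/317)·0.58333 = 0.5349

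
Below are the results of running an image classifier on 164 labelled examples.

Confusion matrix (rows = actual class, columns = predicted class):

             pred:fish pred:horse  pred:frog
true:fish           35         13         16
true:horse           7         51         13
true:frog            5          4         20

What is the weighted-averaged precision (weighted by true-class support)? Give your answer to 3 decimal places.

Per-class precision (TP/(TP+FP)):
  fish: TP=35, FP=7+5=12 → 35/47 = 0.7447
  horse: TP=51, FP=13+4=17 → 51/68 = 0.7500
  frog: TP=20, FP=16+13=29 → 20/49 = 0.4082
Weighted-precision = Σ (supportᵢ/N)·precisionᵢ with N=164: (64/164)·0.7447 + (71/164)·0.7500 + (29/164)·0.4082 = 0.687

0.687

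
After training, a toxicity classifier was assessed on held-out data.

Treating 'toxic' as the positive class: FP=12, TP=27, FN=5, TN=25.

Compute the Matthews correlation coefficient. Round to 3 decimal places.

0.523

MCC = (TP·TN − FP·FN) / √((TP+FP)(TP+FN)(TN+FP)(TN+FN))
Numerator = 27·25 − 12·5 = 615
Denominator = √(39·32·37·30) = √1385280 = 1176.9792
MCC = 615 / 1176.9792 = 0.523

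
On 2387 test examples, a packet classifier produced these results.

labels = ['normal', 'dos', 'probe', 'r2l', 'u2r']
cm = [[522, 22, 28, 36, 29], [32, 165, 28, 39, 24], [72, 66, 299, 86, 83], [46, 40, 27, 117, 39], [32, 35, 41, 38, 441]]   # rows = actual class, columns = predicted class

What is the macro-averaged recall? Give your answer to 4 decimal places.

0.6144

Per-class recall (TP/(TP+FN)):
  normal: TP=522, FN=22+28+36+29=115 → 522/637 = 0.81947
  dos: TP=165, FN=32+28+39+24=123 → 165/288 = 0.57292
  probe: TP=299, FN=72+66+86+83=307 → 299/606 = 0.49340
  r2l: TP=117, FN=46+40+27+39=152 → 117/269 = 0.43494
  u2r: TP=441, FN=32+35+41+38=146 → 441/587 = 0.75128
Macro-recall = mean = (0.81947 + 0.57292 + 0.49340 + 0.43494 + 0.75128) / 5 = 0.6144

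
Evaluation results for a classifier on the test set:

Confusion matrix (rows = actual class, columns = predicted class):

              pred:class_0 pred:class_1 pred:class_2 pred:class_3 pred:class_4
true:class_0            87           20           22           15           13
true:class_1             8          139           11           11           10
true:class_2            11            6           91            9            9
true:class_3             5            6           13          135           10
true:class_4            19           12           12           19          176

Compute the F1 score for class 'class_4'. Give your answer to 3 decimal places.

F1 score = 2·TP/(2·TP+FP+FN).
class_4: TP=176, FP=13+10+9+10=42, FN=19+12+12+19=62 → 352/456 = 0.7719

0.772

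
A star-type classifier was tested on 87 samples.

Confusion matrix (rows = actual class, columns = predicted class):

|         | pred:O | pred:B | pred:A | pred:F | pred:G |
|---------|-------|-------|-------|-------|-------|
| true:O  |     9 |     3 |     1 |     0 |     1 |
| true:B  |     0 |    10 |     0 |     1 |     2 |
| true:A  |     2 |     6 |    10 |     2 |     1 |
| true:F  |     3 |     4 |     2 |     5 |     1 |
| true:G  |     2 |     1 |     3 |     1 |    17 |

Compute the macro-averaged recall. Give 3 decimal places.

0.586

Per-class recall (TP/(TP+FN)):
  O: TP=9, FN=3+1+0+1=5 → 9/14 = 0.6429
  B: TP=10, FN=0+0+1+2=3 → 10/13 = 0.7692
  A: TP=10, FN=2+6+2+1=11 → 10/21 = 0.4762
  F: TP=5, FN=3+4+2+1=10 → 5/15 = 0.3333
  G: TP=17, FN=2+1+3+1=7 → 17/24 = 0.7083
Macro-recall = mean = (0.6429 + 0.7692 + 0.4762 + 0.3333 + 0.7083) / 5 = 0.586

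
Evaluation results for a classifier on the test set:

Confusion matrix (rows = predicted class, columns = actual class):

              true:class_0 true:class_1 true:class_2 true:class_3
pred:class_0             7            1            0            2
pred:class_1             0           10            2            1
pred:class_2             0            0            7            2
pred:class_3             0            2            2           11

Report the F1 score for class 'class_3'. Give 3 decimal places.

One-vs-rest for 'class_3': TP = diagonal; FP = other classes predicted 'class_3'; FN = 'class_3' predicted as other.
F1 score = 2·TP/(2·TP+FP+FN).
class_3: TP=11, FP=0+2+2=4, FN=2+1+2=5 → 22/31 = 0.7097

0.710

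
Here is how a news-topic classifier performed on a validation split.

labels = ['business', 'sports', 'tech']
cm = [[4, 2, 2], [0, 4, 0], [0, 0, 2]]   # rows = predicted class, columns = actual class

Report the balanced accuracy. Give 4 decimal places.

Balanced accuracy = mean of per-class recall.
  business: recall = 4/4 = 1.00000
  sports: recall = 4/6 = 0.66667
  tech: recall = 2/4 = 0.50000
Mean = (1.00000 + 0.66667 + 0.50000) / 3 = 0.7222

0.7222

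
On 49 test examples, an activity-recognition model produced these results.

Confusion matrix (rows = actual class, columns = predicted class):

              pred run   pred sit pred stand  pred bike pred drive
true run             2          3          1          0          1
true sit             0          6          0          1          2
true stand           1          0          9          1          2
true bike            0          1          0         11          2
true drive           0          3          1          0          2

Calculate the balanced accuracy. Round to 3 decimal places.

0.553

Balanced accuracy = mean of per-class recall.
  run: recall = 2/7 = 0.2857
  sit: recall = 6/9 = 0.6667
  stand: recall = 9/13 = 0.6923
  bike: recall = 11/14 = 0.7857
  drive: recall = 2/6 = 0.3333
Mean = (0.2857 + 0.6667 + 0.6923 + 0.7857 + 0.3333) / 5 = 0.553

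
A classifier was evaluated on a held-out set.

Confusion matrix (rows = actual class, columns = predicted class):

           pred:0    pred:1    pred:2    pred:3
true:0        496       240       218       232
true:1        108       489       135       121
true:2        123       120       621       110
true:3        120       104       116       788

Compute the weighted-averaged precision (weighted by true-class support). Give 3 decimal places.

Per-class precision (TP/(TP+FP)):
  0: TP=496, FP=108+123+120=351 → 496/847 = 0.5856
  1: TP=489, FP=240+120+104=464 → 489/953 = 0.5131
  2: TP=621, FP=218+135+116=469 → 621/1090 = 0.5697
  3: TP=788, FP=232+121+110=463 → 788/1251 = 0.6299
Weighted-precision = Σ (supportᵢ/N)·precisionᵢ with N=4141: (1186/4141)·0.5856 + (853/4141)·0.5131 + (974/4141)·0.5697 + (1128/4141)·0.6299 = 0.579

0.579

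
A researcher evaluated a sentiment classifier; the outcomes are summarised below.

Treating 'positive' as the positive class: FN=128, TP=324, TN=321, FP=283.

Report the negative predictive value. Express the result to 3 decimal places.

NPV = TN/(TN+FN) = 321/(321+128) = 0.715

0.715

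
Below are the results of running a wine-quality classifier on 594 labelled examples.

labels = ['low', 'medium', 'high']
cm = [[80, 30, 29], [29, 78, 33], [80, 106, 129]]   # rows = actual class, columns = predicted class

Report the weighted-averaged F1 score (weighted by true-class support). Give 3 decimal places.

0.488

Per-class F1 score (2·TP/(2·TP+FP+FN)):
  low: TP=80, FP=29+80=109, FN=30+29=59 → 160/328 = 0.4878
  medium: TP=78, FP=30+106=136, FN=29+33=62 → 156/354 = 0.4407
  high: TP=129, FP=29+33=62, FN=80+106=186 → 258/506 = 0.5099
Weighted-F1 score = Σ (supportᵢ/N)·F1 scoreᵢ with N=594: (139/594)·0.4878 + (140/594)·0.4407 + (315/594)·0.5099 = 0.488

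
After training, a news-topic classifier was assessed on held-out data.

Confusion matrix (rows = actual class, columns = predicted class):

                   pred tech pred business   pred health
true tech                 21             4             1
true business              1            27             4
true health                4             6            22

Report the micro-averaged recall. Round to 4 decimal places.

0.7778

Micro-averaging pools counts across classes: ΣTP=70, ΣFP=20, ΣFN=20.
Micro-recall = TP/(TP+FN) on pooled counts = 0.7778 (equals overall accuracy in single-label multiclass).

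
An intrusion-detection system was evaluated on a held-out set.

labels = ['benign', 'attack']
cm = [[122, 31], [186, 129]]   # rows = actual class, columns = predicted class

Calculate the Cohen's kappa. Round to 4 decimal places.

Observed agreement pₒ = trace/N = 251/468 = 0.53632
Expected agreement pₑ = Σ (rowᵢ·colᵢ)/N² = (153·308 + 315·160)/468² = 0.44527
κ = (pₒ − pₑ)/(1 − pₑ) = (0.53632 − 0.44527)/(1 − 0.44527) = 0.1641

0.1641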